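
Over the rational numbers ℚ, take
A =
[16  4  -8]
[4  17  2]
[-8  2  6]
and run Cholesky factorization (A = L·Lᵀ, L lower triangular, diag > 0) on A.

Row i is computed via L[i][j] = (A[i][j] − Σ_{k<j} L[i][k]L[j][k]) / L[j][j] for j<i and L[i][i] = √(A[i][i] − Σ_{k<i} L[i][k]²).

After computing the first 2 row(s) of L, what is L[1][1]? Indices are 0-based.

Step 1: L[0][0] = √(16) = 4.
  L[1][0] = (4) / L[0][0] = 1.
Step 2: L[1][1] = √(16) = 4.

L[1][1] = 4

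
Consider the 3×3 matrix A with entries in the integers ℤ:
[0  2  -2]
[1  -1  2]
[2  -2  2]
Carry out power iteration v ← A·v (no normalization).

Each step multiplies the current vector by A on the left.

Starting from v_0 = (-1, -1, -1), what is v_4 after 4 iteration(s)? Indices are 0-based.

v_0 = (-1, -1, -1).
v_1 = A·v_0 = (0, -2, -2).
v_2 = A·v_1 = (0, -2, 0).
v_3 = A·v_2 = (-4, 2, 4).
v_4 = A·v_3 = (-4, 2, -4).

v_4 = (-4, 2, -4)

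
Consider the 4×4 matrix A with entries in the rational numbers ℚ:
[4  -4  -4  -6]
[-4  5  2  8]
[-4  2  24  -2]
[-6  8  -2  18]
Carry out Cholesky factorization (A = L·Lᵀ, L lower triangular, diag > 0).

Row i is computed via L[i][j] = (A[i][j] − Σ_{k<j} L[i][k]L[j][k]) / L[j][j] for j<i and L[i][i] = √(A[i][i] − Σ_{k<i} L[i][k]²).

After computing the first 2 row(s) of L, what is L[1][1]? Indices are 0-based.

L[1][1] = 1

Step 1: L[0][0] = √(4) = 2.
  L[1][0] = (-4) / L[0][0] = -2.
Step 2: L[1][1] = √(1) = 1.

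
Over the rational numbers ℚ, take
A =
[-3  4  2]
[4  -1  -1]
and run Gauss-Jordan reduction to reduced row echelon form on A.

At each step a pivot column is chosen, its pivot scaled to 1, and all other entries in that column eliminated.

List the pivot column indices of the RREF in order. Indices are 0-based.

pivot columns: 0, 1

pivot(0,0)=-3: scale R0 → (1, -4/3, -2/3)
  clear (1,0): R1 −= (4)R0 → (0, 13/3, 5/3)
pivot(1,1)=13/3: scale R1 → (0, 1, 5/13)
  clear (0,1): R0 −= (-4/3)R1 → (1, 0, -2/13)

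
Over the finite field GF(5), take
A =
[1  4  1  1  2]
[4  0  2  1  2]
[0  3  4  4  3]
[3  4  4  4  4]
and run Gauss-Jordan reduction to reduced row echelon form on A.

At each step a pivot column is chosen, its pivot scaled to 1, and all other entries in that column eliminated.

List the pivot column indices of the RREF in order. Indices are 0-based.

pivot(0,0)=1: scale R0 → (1, 4, 1, 1, 2)
  clear (1,0): R1 −= (4)R0 → (0, 4, 3, 2, 4)
  clear (3,0): R3 −= (3)R0 → (0, 2, 1, 1, 3)
pivot(1,1)=4: scale R1 → (0, 1, 2, 3, 1)
  clear (0,1): R0 −= (4)R1 → (1, 0, 3, 4, 3)
  clear (2,1): R2 −= (3)R1 → (0, 0, 3, 0, 0)
  clear (3,1): R3 −= (2)R1 → (0, 0, 2, 0, 1)
pivot(2,2)=3: scale R2 → (0, 0, 1, 0, 0)
  clear (0,2): R0 −= (3)R2 → (1, 0, 0, 4, 3)
  clear (1,2): R1 −= (2)R2 → (0, 1, 0, 3, 1)
  clear (3,2): R3 −= (2)R2 → (0, 0, 0, 0, 1)
col 3: no nonzero at/below row 3; advance.
pivot(3,4)=1: scale R3 → (0, 0, 0, 0, 1)
  clear (0,4): R0 −= (3)R3 → (1, 0, 0, 4, 0)
  clear (1,4): R1 −= (1)R3 → (0, 1, 0, 3, 0)

pivot columns: 0, 1, 2, 4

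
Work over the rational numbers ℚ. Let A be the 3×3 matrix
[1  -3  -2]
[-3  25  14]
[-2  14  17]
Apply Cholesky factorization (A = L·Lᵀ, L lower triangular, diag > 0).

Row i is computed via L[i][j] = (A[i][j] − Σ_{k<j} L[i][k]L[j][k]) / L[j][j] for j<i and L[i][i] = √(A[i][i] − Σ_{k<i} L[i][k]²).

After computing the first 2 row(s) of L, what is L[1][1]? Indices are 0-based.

L[1][1] = 4

Step 1: L[0][0] = √(1) = 1.
  L[1][0] = (-3) / L[0][0] = -3.
Step 2: L[1][1] = √(16) = 4.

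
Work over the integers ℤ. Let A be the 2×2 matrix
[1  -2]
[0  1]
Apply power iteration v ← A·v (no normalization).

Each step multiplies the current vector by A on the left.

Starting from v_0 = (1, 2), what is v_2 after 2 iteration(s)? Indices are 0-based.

v_0 = (1, 2).
v_1 = A·v_0 = (-3, 2).
v_2 = A·v_1 = (-7, 2).

v_2 = (-7, 2)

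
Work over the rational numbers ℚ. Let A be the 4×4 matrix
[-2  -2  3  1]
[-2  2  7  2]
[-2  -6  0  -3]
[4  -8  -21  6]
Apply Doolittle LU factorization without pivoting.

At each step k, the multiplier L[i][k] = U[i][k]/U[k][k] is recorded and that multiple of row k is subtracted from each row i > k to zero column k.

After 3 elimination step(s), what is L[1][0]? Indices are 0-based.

[col 0] pivot -2
  R1 -= 1*R0 → (0, 4, 4, 1)  (L[1][0] := 1)
  R2 -= 1*R0 → (0, -4, -3, -4)  (L[2][0] := 1)
  R3 -= -2*R0 → (0, -12, -15, 8)  (L[3][0] := -2)
[col 1] pivot 4
  R2 -= -1*R1 → (0, 0, 1, -3)  (L[2][1] := -1)
  R3 -= -3*R1 → (0, 0, -3, 11)  (L[3][1] := -3)
[col 2] pivot 1
  R3 -= -3*R2 → (0, 0, 0, 2)  (L[3][2] := -3)

L[1][0] = 1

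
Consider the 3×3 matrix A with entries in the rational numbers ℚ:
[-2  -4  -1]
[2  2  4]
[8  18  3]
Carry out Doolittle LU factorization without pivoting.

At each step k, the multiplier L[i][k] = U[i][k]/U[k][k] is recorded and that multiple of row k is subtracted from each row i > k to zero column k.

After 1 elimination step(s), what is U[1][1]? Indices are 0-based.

U[1][1] = -2

[col 0] pivot -2
  R1 -= -1*R0 → (0, -2, 3)  (L[1][0] := -1)
  R2 -= -4*R0 → (0, 2, -1)  (L[2][0] := -4)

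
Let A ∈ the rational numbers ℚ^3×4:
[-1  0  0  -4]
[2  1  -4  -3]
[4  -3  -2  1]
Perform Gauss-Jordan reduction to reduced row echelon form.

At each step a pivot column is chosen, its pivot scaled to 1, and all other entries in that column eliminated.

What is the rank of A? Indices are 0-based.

step 1: normalize row 0 (÷-1) = (1, 0, 0, 4)
  row 1: subtract 2×row0 = (0, 1, -4, -11)
  row 2: subtract 4×row0 = (0, -3, -2, -15)
step 2: normalize row 1 (÷1) = (0, 1, -4, -11)
  row 2: subtract -3×row1 = (0, 0, -14, -48)
step 3: normalize row 2 (÷-14) = (0, 0, 1, 24/7)
  row 1: subtract -4×row2 = (0, 1, 0, 19/7)

rank = 3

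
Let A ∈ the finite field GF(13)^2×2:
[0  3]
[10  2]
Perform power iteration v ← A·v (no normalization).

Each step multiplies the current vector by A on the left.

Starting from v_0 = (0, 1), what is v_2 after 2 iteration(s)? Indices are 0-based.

v_2 = (6, 8)

v_0 = (0, 1).
v_1 = A·v_0 = (3, 2).
v_2 = A·v_1 = (6, 8).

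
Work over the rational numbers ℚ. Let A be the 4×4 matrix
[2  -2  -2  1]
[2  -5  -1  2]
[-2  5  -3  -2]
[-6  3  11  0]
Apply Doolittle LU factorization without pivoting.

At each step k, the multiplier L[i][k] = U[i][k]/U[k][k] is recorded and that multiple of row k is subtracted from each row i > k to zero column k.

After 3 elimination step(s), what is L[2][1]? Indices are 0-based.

Step 1: pivot at (0,0) is 2.
  row1 ← row1 − (1)·row0  ⇒  L[1][0]=1, U row1=(0, -3, 1, 1)
  row2 ← row2 − (-1)·row0  ⇒  L[2][0]=-1, U row2=(0, 3, -5, -1)
  row3 ← row3 − (-3)·row0  ⇒  L[3][0]=-3, U row3=(0, -3, 5, 3)
Step 2: pivot at (1,1) is -3.
  row2 ← row2 − (-1)·row1  ⇒  L[2][1]=-1, U row2=(0, 0, -4, 0)
  row3 ← row3 − (1)·row1  ⇒  L[3][1]=1, U row3=(0, 0, 4, 2)
Step 3: pivot at (2,2) is -4.
  row3 ← row3 − (-1)·row2  ⇒  L[3][2]=-1, U row3=(0, 0, 0, 2)

L[2][1] = -1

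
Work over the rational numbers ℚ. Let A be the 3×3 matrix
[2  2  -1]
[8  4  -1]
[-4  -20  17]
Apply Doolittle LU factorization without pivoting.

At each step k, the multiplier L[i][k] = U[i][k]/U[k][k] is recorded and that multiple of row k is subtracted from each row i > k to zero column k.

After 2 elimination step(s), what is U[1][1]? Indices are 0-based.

U[1][1] = -4

[col 0] pivot 2
  R1 -= 4*R0 → (0, -4, 3)  (L[1][0] := 4)
  R2 -= -2*R0 → (0, -16, 15)  (L[2][0] := -2)
[col 1] pivot -4
  R2 -= 4*R1 → (0, 0, 3)  (L[2][1] := 4)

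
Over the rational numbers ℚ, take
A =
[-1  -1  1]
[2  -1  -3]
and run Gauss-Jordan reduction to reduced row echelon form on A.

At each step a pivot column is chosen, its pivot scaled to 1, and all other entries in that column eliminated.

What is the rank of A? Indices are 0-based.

rank = 2

[1] R0 /= -1  ⇒  (1, 1, -1)
     R1 -= 2·R0  ⇒  (0, -3, -1)
[2] R1 /= -3  ⇒  (0, 1, 1/3)
     R0 -= 1·R1  ⇒  (1, 0, -4/3)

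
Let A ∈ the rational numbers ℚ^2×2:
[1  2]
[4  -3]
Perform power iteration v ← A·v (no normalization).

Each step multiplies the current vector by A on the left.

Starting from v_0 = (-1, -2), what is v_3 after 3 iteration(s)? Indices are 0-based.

v_3 = (-53, 74)

v_0 = (-1, -2).
v_1 = A·v_0 = (-5, 2).
v_2 = A·v_1 = (-1, -26).
v_3 = A·v_2 = (-53, 74).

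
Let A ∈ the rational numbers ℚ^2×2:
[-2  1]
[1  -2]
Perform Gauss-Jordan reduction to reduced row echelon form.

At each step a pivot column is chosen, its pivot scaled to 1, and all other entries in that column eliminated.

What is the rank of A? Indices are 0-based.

step 1: normalize row 0 (÷-2) = (1, -1/2)
  row 1: subtract 1×row0 = (0, -3/2)
step 2: normalize row 1 (÷-3/2) = (0, 1)
  row 0: subtract -1/2×row1 = (1, 0)

rank = 2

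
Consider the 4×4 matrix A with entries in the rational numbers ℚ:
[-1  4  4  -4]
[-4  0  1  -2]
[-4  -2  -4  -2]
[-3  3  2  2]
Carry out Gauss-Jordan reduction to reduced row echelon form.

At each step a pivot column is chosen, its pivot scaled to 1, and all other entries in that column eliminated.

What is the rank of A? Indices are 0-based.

rank = 4

[1] R0 /= -1  ⇒  (1, -4, -4, 4)
     R1 -= -4·R0  ⇒  (0, -16, -15, 14)
     R2 -= -4·R0  ⇒  (0, -18, -20, 14)
     R3 -= -3·R0  ⇒  (0, -9, -10, 14)
[2] R1 /= -16  ⇒  (0, 1, 15/16, -7/8)
     R0 -= -4·R1  ⇒  (1, 0, -1/4, 1/2)
     R2 -= -18·R1  ⇒  (0, 0, -25/8, -7/4)
     R3 -= -9·R1  ⇒  (0, 0, -25/16, 49/8)
[3] R2 /= -25/8  ⇒  (0, 0, 1, 14/25)
     R0 -= -1/4·R2  ⇒  (1, 0, 0, 16/25)
     R1 -= 15/16·R2  ⇒  (0, 1, 0, -7/5)
     R3 -= -25/16·R2  ⇒  (0, 0, 0, 7)
[4] R3 /= 7  ⇒  (0, 0, 0, 1)
     R0 -= 16/25·R3  ⇒  (1, 0, 0, 0)
     R1 -= -7/5·R3  ⇒  (0, 1, 0, 0)
     R2 -= 14/25·R3  ⇒  (0, 0, 1, 0)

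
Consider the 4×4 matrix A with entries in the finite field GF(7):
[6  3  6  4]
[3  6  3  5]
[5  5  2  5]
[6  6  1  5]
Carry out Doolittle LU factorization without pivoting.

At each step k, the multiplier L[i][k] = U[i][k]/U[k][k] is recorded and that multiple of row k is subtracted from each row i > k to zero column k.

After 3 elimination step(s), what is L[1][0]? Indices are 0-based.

L[1][0] = 4

k=0: U[0][0]=6
  eliminate (1,0): mult=4, new row 1: (0, 1, 0, 3); set L[1][0]=4
  eliminate (2,0): mult=2, new row 2: (0, 6, 4, 4); set L[2][0]=2
  eliminate (3,0): mult=1, new row 3: (0, 3, 2, 1); set L[3][0]=1
k=1: U[1][1]=1
  eliminate (2,1): mult=6, new row 2: (0, 0, 4, 0); set L[2][1]=6
  eliminate (3,1): mult=3, new row 3: (0, 0, 2, 6); set L[3][1]=3
k=2: U[2][2]=4
  eliminate (3,2): mult=4, new row 3: (0, 0, 0, 6); set L[3][2]=4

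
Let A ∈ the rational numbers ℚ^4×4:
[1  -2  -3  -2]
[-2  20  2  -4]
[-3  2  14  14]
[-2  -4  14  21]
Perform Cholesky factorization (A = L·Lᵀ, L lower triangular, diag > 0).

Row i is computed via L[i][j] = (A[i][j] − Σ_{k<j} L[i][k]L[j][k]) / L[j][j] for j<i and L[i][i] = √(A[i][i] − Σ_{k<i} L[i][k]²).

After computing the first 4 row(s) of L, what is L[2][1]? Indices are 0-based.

Step 1: L[0][0] = √(1) = 1.
  L[1][0] = (-2) / L[0][0] = -2.
Step 2: L[1][1] = √(16) = 4.
  L[2][0] = (-3) / L[0][0] = -3.
  L[2][1] = (-4) / L[1][1] = -1.
Step 3: L[2][2] = √(4) = 2.
  L[3][0] = (-2) / L[0][0] = -2.
  L[3][1] = (-8) / L[1][1] = -2.
  L[3][2] = (6) / L[2][2] = 3.
Step 4: L[3][3] = √(4) = 2.

L[2][1] = -1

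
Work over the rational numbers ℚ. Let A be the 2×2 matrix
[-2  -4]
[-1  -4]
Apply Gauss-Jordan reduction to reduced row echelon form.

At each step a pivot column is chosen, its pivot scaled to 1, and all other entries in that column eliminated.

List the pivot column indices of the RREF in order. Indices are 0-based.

pivot(0,0)=-2: scale R0 → (1, 2)
  clear (1,0): R1 −= (-1)R0 → (0, -2)
pivot(1,1)=-2: scale R1 → (0, 1)
  clear (0,1): R0 −= (2)R1 → (1, 0)

pivot columns: 0, 1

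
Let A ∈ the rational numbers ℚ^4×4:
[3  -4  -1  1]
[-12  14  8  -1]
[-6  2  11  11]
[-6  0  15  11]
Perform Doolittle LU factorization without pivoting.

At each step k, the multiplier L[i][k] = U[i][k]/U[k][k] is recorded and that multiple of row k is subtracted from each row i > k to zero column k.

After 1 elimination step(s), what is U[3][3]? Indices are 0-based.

Step 1: pivot at (0,0) is 3.
  row1 ← row1 − (-4)·row0  ⇒  L[1][0]=-4, U row1=(0, -2, 4, 3)
  row2 ← row2 − (-2)·row0  ⇒  L[2][0]=-2, U row2=(0, -6, 9, 13)
  row3 ← row3 − (-2)·row0  ⇒  L[3][0]=-2, U row3=(0, -8, 13, 13)

U[3][3] = 13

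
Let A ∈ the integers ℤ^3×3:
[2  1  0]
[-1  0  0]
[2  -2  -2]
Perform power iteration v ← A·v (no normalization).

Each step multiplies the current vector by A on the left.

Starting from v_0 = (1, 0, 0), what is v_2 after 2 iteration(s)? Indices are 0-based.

v_0 = (1, 0, 0).
v_1 = A·v_0 = (2, -1, 2).
v_2 = A·v_1 = (3, -2, 2).

v_2 = (3, -2, 2)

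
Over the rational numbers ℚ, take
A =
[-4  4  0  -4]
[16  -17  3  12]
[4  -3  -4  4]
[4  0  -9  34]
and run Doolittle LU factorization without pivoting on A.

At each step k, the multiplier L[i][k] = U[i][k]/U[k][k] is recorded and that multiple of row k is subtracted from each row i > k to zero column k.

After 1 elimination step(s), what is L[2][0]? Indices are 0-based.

[col 0] pivot -4
  R1 -= -4*R0 → (0, -1, 3, -4)  (L[1][0] := -4)
  R2 -= -1*R0 → (0, 1, -4, 0)  (L[2][0] := -1)
  R3 -= -1*R0 → (0, 4, -9, 30)  (L[3][0] := -1)

L[2][0] = -1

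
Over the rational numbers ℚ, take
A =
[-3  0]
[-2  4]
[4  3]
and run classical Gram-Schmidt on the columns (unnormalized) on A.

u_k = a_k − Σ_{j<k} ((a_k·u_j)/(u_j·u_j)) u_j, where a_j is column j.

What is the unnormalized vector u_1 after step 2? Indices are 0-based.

u_1 = (12/29, 124/29, 71/29)

Step 1: u_0 = a_0 = (-3, -2, 4).
Step 2: u_1 = a_1 − (4/29)·u_0 = (12/29, 124/29, 71/29).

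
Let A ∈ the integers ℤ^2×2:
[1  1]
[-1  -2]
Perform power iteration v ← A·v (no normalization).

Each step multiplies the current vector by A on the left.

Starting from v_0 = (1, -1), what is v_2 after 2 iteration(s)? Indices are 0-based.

v_2 = (1, -2)

v_0 = (1, -1).
v_1 = A·v_0 = (0, 1).
v_2 = A·v_1 = (1, -2).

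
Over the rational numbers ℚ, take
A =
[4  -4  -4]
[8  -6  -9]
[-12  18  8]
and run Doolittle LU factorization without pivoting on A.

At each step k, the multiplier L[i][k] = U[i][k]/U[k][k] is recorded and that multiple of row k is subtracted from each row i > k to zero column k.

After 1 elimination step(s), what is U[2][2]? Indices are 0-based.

[col 0] pivot 4
  R1 -= 2*R0 → (0, 2, -1)  (L[1][0] := 2)
  R2 -= -3*R0 → (0, 6, -4)  (L[2][0] := -3)

U[2][2] = -4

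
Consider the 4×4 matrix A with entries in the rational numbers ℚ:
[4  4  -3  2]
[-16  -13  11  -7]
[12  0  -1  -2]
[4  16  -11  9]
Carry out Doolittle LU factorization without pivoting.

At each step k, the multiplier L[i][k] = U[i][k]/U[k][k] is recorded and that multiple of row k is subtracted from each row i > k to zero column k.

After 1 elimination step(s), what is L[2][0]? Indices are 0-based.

L[2][0] = 3

[col 0] pivot 4
  R1 -= -4*R0 → (0, 3, -1, 1)  (L[1][0] := -4)
  R2 -= 3*R0 → (0, -12, 8, -8)  (L[2][0] := 3)
  R3 -= 1*R0 → (0, 12, -8, 7)  (L[3][0] := 1)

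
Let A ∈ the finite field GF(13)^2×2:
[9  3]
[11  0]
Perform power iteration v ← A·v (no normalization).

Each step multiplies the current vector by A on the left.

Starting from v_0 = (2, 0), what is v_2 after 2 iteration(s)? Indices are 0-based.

v_0 = (2, 0).
v_1 = A·v_0 = (5, 9).
v_2 = A·v_1 = (7, 3).

v_2 = (7, 3)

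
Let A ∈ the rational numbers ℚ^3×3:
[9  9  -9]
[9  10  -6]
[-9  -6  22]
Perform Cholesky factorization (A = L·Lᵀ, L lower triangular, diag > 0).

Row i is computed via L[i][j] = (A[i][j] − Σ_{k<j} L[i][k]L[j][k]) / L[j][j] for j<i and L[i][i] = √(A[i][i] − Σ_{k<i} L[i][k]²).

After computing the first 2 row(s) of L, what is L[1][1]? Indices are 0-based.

L[1][1] = 1

Step 1: L[0][0] = √(9) = 3.
  L[1][0] = (9) / L[0][0] = 3.
Step 2: L[1][1] = √(1) = 1.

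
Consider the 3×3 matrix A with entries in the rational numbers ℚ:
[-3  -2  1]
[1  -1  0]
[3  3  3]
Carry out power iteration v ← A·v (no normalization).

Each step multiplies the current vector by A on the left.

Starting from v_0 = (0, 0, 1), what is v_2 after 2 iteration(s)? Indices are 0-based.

v_0 = (0, 0, 1).
v_1 = A·v_0 = (1, 0, 3).
v_2 = A·v_1 = (0, 1, 12).

v_2 = (0, 1, 12)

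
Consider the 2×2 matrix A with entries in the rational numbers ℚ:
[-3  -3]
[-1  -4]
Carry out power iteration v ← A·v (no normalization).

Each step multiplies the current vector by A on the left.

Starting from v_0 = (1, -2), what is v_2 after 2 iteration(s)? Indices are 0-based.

v_2 = (-30, -31)

v_0 = (1, -2).
v_1 = A·v_0 = (3, 7).
v_2 = A·v_1 = (-30, -31).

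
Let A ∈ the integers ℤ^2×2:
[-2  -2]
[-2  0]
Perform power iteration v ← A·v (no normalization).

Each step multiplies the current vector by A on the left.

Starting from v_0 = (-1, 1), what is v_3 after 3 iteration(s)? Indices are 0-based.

v_3 = (8, 8)

v_0 = (-1, 1).
v_1 = A·v_0 = (0, 2).
v_2 = A·v_1 = (-4, 0).
v_3 = A·v_2 = (8, 8).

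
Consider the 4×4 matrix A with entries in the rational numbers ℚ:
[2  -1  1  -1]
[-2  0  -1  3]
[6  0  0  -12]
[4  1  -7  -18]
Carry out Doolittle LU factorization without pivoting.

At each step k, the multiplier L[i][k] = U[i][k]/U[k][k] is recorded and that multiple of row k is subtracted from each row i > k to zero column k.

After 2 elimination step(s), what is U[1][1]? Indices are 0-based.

U[1][1] = -1

[col 0] pivot 2
  R1 -= -1*R0 → (0, -1, 0, 2)  (L[1][0] := -1)
  R2 -= 3*R0 → (0, 3, -3, -9)  (L[2][0] := 3)
  R3 -= 2*R0 → (0, 3, -9, -16)  (L[3][0] := 2)
[col 1] pivot -1
  R2 -= -3*R1 → (0, 0, -3, -3)  (L[2][1] := -3)
  R3 -= -3*R1 → (0, 0, -9, -10)  (L[3][1] := -3)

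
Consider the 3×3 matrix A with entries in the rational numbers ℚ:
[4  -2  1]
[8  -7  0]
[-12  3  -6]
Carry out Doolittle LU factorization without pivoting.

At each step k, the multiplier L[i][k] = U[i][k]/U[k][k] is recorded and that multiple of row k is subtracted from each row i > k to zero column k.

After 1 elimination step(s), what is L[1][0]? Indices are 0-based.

L[1][0] = 2

k=0: U[0][0]=4
  eliminate (1,0): mult=2, new row 1: (0, -3, -2); set L[1][0]=2
  eliminate (2,0): mult=-3, new row 2: (0, -3, -3); set L[2][0]=-3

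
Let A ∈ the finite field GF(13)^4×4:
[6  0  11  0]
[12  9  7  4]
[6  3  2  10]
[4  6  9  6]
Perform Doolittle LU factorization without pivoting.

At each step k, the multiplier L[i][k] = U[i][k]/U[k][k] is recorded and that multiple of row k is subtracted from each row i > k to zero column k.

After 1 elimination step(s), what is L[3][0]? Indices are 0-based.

L[3][0] = 5

k=0: U[0][0]=6
  eliminate (1,0): mult=2, new row 1: (0, 9, 11, 4); set L[1][0]=2
  eliminate (2,0): mult=1, new row 2: (0, 3, 4, 10); set L[2][0]=1
  eliminate (3,0): mult=5, new row 3: (0, 6, 6, 6); set L[3][0]=5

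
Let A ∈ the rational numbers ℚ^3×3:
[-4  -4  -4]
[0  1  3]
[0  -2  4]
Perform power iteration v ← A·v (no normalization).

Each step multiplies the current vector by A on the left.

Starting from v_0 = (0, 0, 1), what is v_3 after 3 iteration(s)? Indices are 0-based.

v_0 = (0, 0, 1).
v_1 = A·v_0 = (-4, 3, 4).
v_2 = A·v_1 = (-12, 15, 10).
v_3 = A·v_2 = (-52, 45, 10).

v_3 = (-52, 45, 10)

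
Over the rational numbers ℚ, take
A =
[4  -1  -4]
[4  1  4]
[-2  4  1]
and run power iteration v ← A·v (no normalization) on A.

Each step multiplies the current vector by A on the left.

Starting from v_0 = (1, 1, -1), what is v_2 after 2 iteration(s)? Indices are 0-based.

v_0 = (1, 1, -1).
v_1 = A·v_0 = (7, 1, 1).
v_2 = A·v_1 = (23, 33, -9).

v_2 = (23, 33, -9)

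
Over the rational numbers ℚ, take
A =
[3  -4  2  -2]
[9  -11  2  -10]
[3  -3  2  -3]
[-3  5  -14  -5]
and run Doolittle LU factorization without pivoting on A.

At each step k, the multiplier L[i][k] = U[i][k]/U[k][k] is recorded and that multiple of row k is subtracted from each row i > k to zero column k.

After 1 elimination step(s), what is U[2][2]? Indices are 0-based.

U[2][2] = 0

Step 1: pivot at (0,0) is 3.
  row1 ← row1 − (3)·row0  ⇒  L[1][0]=3, U row1=(0, 1, -4, -4)
  row2 ← row2 − (1)·row0  ⇒  L[2][0]=1, U row2=(0, 1, 0, -1)
  row3 ← row3 − (-1)·row0  ⇒  L[3][0]=-1, U row3=(0, 1, -12, -7)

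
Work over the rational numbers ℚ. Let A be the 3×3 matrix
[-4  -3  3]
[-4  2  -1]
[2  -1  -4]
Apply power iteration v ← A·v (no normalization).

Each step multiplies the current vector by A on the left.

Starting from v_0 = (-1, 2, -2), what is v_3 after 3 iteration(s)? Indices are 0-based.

v_0 = (-1, 2, -2).
v_1 = A·v_0 = (-8, 10, 4).
v_2 = A·v_1 = (14, 48, -42).
v_3 = A·v_2 = (-326, 82, 148).

v_3 = (-326, 82, 148)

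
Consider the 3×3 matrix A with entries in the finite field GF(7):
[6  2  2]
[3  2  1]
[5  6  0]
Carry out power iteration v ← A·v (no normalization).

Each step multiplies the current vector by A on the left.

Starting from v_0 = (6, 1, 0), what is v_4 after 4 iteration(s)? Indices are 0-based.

v_0 = (6, 1, 0).
v_1 = A·v_0 = (3, 6, 1).
v_2 = A·v_1 = (4, 1, 2).
v_3 = A·v_2 = (2, 2, 5).
v_4 = A·v_3 = (5, 1, 1).

v_4 = (5, 1, 1)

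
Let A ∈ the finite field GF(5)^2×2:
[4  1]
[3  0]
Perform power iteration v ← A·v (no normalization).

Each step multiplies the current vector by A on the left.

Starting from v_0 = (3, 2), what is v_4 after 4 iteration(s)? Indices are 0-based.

v_0 = (3, 2).
v_1 = A·v_0 = (4, 4).
v_2 = A·v_1 = (0, 2).
v_3 = A·v_2 = (2, 0).
v_4 = A·v_3 = (3, 1).

v_4 = (3, 1)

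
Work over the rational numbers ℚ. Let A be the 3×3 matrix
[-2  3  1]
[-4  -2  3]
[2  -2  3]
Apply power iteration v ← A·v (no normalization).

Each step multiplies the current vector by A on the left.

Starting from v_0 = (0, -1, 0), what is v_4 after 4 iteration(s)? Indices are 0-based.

v_0 = (0, -1, 0).
v_1 = A·v_0 = (-3, 2, 2).
v_2 = A·v_1 = (14, 14, -4).
v_3 = A·v_2 = (10, -96, -12).
v_4 = A·v_3 = (-320, 116, 176).

v_4 = (-320, 116, 176)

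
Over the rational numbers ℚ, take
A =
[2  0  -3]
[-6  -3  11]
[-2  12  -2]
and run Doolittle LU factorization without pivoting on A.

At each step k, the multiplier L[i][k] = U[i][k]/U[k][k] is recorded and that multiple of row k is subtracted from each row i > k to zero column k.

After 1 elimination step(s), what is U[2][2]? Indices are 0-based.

U[2][2] = -5

k=0: U[0][0]=2
  eliminate (1,0): mult=-3, new row 1: (0, -3, 2); set L[1][0]=-3
  eliminate (2,0): mult=-1, new row 2: (0, 12, -5); set L[2][0]=-1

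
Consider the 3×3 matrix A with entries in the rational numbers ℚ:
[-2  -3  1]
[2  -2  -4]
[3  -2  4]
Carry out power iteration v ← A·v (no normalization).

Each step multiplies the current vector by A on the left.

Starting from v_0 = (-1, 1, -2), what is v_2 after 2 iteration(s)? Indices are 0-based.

v_2 = (-19, 38, -69)

v_0 = (-1, 1, -2).
v_1 = A·v_0 = (-3, 4, -13).
v_2 = A·v_1 = (-19, 38, -69).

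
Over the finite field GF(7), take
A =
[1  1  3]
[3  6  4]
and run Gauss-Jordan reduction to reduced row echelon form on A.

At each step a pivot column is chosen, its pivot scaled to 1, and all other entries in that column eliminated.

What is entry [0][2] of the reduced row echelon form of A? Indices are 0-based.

pivot(0,0)=1: scale R0 → (1, 1, 3)
  clear (1,0): R1 −= (3)R0 → (0, 3, 2)
pivot(1,1)=3: scale R1 → (0, 1, 3)
  clear (0,1): R0 −= (1)R1 → (1, 0, 0)

M[0][2] = 0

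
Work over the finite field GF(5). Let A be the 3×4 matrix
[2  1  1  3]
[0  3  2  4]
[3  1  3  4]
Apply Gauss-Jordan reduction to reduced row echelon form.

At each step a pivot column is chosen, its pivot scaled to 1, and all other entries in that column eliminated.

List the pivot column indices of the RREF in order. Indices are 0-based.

step 1: normalize row 0 (÷2) = (1, 3, 3, 4)
  row 2: subtract 3×row0 = (0, 2, 4, 2)
step 2: normalize row 1 (÷3) = (0, 1, 4, 3)
  row 0: subtract 3×row1 = (1, 0, 1, 0)
  row 2: subtract 2×row1 = (0, 0, 1, 1)
step 3: normalize row 2 (÷1) = (0, 0, 1, 1)
  row 0: subtract 1×row2 = (1, 0, 0, 4)
  row 1: subtract 4×row2 = (0, 1, 0, 4)

pivot columns: 0, 1, 2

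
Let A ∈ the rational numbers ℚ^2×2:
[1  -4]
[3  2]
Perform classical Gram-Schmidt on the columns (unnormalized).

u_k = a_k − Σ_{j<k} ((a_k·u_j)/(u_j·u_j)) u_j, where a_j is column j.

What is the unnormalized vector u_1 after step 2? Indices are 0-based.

Step 1: u_0 = a_0 = (1, 3).
Step 2: u_1 = a_1 − (1/5)·u_0 = (-21/5, 7/5).

u_1 = (-21/5, 7/5)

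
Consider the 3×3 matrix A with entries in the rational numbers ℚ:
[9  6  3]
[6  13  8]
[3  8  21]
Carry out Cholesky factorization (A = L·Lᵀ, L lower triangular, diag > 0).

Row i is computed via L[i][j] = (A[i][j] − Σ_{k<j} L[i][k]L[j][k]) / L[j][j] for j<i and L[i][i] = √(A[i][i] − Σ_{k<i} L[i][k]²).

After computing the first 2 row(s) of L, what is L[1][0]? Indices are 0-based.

L[1][0] = 2

Step 1: L[0][0] = √(9) = 3.
  L[1][0] = (6) / L[0][0] = 2.
Step 2: L[1][1] = √(9) = 3.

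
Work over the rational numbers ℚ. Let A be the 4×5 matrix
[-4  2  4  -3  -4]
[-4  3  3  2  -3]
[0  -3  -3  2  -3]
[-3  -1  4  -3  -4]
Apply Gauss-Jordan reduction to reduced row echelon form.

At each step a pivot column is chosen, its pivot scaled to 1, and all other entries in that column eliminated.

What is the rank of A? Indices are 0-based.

pivot(0,0)=-4: scale R0 → (1, -1/2, -1, 3/4, 1)
  clear (1,0): R1 −= (-4)R0 → (0, 1, -1, 5, 1)
  clear (3,0): R3 −= (-3)R0 → (0, -5/2, 1, -3/4, -1)
pivot(1,1)=1: scale R1 → (0, 1, -1, 5, 1)
  clear (0,1): R0 −= (-1/2)R1 → (1, 0, -3/2, 13/4, 3/2)
  clear (2,1): R2 −= (-3)R1 → (0, 0, -6, 17, 0)
  clear (3,1): R3 −= (-5/2)R1 → (0, 0, -3/2, 47/4, 3/2)
pivot(2,2)=-6: scale R2 → (0, 0, 1, -17/6, 0)
  clear (0,2): R0 −= (-3/2)R2 → (1, 0, 0, -1, 3/2)
  clear (1,2): R1 −= (-1)R2 → (0, 1, 0, 13/6, 1)
  clear (3,2): R3 −= (-3/2)R2 → (0, 0, 0, 15/2, 3/2)
pivot(3,3)=15/2: scale R3 → (0, 0, 0, 1, 1/5)
  clear (0,3): R0 −= (-1)R3 → (1, 0, 0, 0, 17/10)
  clear (1,3): R1 −= (13/6)R3 → (0, 1, 0, 0, 17/30)
  clear (2,3): R2 −= (-17/6)R3 → (0, 0, 1, 0, 17/30)

rank = 4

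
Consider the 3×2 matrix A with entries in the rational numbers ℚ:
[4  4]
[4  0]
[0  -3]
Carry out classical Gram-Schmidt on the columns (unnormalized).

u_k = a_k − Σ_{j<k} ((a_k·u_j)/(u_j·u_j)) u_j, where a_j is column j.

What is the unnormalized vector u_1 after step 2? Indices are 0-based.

Step 1: u_0 = a_0 = (4, 4, 0).
Step 2: u_1 = a_1 − (1/2)·u_0 = (2, -2, -3).

u_1 = (2, -2, -3)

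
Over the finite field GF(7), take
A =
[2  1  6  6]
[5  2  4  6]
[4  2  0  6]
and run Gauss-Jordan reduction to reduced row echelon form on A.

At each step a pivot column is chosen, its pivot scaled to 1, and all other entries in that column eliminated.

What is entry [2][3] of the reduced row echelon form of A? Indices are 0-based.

M[2][3] = 4

step 1: normalize row 0 (÷2) = (1, 4, 3, 3)
  row 1: subtract 5×row0 = (0, 3, 3, 5)
  row 2: subtract 4×row0 = (0, 0, 2, 1)
step 2: normalize row 1 (÷3) = (0, 1, 1, 4)
  row 0: subtract 4×row1 = (1, 0, 6, 1)
step 3: normalize row 2 (÷2) = (0, 0, 1, 4)
  row 0: subtract 6×row2 = (1, 0, 0, 5)
  row 1: subtract 1×row2 = (0, 1, 0, 0)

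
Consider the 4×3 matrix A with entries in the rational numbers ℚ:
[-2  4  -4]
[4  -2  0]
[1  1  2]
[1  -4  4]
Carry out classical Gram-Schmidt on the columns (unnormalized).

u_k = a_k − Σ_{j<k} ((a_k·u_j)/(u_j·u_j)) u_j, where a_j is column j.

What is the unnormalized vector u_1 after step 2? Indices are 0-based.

Step 1: u_0 = a_0 = (-2, 4, 1, 1).
Step 2: u_1 = a_1 − (-19/22)·u_0 = (25/11, 16/11, 41/22, -69/22).

u_1 = (25/11, 16/11, 41/22, -69/22)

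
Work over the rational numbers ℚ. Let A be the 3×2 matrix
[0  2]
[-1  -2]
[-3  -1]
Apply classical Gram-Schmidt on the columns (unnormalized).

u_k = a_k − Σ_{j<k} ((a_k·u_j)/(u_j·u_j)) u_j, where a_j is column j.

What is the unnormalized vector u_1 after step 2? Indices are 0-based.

u_1 = (2, -3/2, 1/2)

Step 1: u_0 = a_0 = (0, -1, -3).
Step 2: u_1 = a_1 − (1/2)·u_0 = (2, -3/2, 1/2).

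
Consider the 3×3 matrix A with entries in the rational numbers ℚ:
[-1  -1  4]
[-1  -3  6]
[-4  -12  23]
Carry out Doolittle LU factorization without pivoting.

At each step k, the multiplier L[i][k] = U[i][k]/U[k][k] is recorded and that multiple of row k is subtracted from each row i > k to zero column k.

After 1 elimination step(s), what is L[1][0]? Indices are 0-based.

L[1][0] = 1

Step 1: pivot at (0,0) is -1.
  row1 ← row1 − (1)·row0  ⇒  L[1][0]=1, U row1=(0, -2, 2)
  row2 ← row2 − (4)·row0  ⇒  L[2][0]=4, U row2=(0, -8, 7)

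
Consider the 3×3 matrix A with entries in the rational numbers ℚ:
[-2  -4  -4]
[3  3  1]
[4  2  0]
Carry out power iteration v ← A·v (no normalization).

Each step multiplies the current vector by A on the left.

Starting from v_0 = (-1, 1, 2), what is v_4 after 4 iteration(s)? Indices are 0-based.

v_0 = (-1, 1, 2).
v_1 = A·v_0 = (-10, 2, -2).
v_2 = A·v_1 = (20, -26, -36).
v_3 = A·v_2 = (208, -54, 28).
v_4 = A·v_3 = (-312, 490, 724).

v_4 = (-312, 490, 724)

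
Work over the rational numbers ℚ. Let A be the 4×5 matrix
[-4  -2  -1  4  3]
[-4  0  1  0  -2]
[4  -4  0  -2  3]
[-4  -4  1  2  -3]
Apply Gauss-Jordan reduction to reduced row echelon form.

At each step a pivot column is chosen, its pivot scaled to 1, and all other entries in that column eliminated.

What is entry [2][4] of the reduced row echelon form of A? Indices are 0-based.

pivot(0,0)=-4: scale R0 → (1, 1/2, 1/4, -1, -3/4)
  clear (1,0): R1 −= (-4)R0 → (0, 2, 2, -4, -5)
  clear (2,0): R2 −= (4)R0 → (0, -6, -1, 2, 6)
  clear (3,0): R3 −= (-4)R0 → (0, -2, 2, -2, -6)
pivot(1,1)=2: scale R1 → (0, 1, 1, -2, -5/2)
  clear (0,1): R0 −= (1/2)R1 → (1, 0, -1/4, 0, 1/2)
  clear (2,1): R2 −= (-6)R1 → (0, 0, 5, -10, -9)
  clear (3,1): R3 −= (-2)R1 → (0, 0, 4, -6, -11)
pivot(2,2)=5: scale R2 → (0, 0, 1, -2, -9/5)
  clear (0,2): R0 −= (-1/4)R2 → (1, 0, 0, -1/2, 1/20)
  clear (1,2): R1 −= (1)R2 → (0, 1, 0, 0, -7/10)
  clear (3,2): R3 −= (4)R2 → (0, 0, 0, 2, -19/5)
pivot(3,3)=2: scale R3 → (0, 0, 0, 1, -19/10)
  clear (0,3): R0 −= (-1/2)R3 → (1, 0, 0, 0, -9/10)
  clear (2,3): R2 −= (-2)R3 → (0, 0, 1, 0, -28/5)

M[2][4] = -28/5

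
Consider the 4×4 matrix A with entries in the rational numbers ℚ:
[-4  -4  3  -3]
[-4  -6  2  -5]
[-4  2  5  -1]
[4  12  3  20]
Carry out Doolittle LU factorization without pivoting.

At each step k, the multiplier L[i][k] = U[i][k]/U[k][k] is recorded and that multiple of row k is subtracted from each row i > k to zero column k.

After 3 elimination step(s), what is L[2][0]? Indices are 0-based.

L[2][0] = 1

[col 0] pivot -4
  R1 -= 1*R0 → (0, -2, -1, -2)  (L[1][0] := 1)
  R2 -= 1*R0 → (0, 6, 2, 2)  (L[2][0] := 1)
  R3 -= -1*R0 → (0, 8, 6, 17)  (L[3][0] := -1)
[col 1] pivot -2
  R2 -= -3*R1 → (0, 0, -1, -4)  (L[2][1] := -3)
  R3 -= -4*R1 → (0, 0, 2, 9)  (L[3][1] := -4)
[col 2] pivot -1
  R3 -= -2*R2 → (0, 0, 0, 1)  (L[3][2] := -2)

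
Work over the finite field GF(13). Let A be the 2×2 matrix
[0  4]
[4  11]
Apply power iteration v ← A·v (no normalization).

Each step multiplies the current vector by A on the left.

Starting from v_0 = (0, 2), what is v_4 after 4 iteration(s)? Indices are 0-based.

v_0 = (0, 2).
v_1 = A·v_0 = (8, 9).
v_2 = A·v_1 = (10, 1).
v_3 = A·v_2 = (4, 12).
v_4 = A·v_3 = (9, 5).

v_4 = (9, 5)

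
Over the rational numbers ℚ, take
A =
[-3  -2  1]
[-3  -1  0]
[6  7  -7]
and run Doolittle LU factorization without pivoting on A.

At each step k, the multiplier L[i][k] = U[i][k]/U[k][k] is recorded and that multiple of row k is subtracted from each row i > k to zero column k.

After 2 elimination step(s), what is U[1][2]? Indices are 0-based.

U[1][2] = -1

[col 0] pivot -3
  R1 -= 1*R0 → (0, 1, -1)  (L[1][0] := 1)
  R2 -= -2*R0 → (0, 3, -5)  (L[2][0] := -2)
[col 1] pivot 1
  R2 -= 3*R1 → (0, 0, -2)  (L[2][1] := 3)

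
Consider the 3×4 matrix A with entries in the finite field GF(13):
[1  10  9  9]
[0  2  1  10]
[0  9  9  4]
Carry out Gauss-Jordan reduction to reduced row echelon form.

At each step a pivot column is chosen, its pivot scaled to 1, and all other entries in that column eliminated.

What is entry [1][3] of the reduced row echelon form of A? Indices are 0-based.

[1] R0 /= 1  ⇒  (1, 10, 9, 9)
[2] R1 /= 2  ⇒  (0, 1, 7, 5)
     R0 -= 10·R1  ⇒  (1, 0, 4, 11)
     R2 -= 9·R1  ⇒  (0, 0, 11, 11)
[3] R2 /= 11  ⇒  (0, 0, 1, 1)
     R0 -= 4·R2  ⇒  (1, 0, 0, 7)
     R1 -= 7·R2  ⇒  (0, 1, 0, 11)

M[1][3] = 11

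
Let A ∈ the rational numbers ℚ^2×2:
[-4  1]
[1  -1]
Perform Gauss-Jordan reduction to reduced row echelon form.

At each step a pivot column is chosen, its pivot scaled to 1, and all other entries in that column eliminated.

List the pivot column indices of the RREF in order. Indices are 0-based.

pivot columns: 0, 1

pivot(0,0)=-4: scale R0 → (1, -1/4)
  clear (1,0): R1 −= (1)R0 → (0, -3/4)
pivot(1,1)=-3/4: scale R1 → (0, 1)
  clear (0,1): R0 −= (-1/4)R1 → (1, 0)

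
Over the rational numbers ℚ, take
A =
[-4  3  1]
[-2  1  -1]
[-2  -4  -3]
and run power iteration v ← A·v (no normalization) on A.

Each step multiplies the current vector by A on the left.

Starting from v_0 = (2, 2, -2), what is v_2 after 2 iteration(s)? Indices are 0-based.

v_0 = (2, 2, -2).
v_1 = A·v_0 = (-4, 0, -6).
v_2 = A·v_1 = (10, 14, 26).

v_2 = (10, 14, 26)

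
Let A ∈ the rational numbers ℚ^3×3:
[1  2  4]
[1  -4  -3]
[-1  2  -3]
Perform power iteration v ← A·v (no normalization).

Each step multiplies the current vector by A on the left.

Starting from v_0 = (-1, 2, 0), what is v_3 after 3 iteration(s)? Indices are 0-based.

v_3 = (-91, 17, 151)

v_0 = (-1, 2, 0).
v_1 = A·v_0 = (3, -9, 5).
v_2 = A·v_1 = (5, 24, -36).
v_3 = A·v_2 = (-91, 17, 151).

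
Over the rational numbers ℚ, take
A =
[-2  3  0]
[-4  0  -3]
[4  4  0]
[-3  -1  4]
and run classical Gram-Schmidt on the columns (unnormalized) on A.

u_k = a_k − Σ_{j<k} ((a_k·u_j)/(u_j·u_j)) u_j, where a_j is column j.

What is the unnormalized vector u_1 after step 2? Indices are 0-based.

Step 1: u_0 = a_0 = (-2, -4, 4, -3).
Step 2: u_1 = a_1 − (13/45)·u_0 = (161/45, 52/45, 128/45, -2/15).

u_1 = (161/45, 52/45, 128/45, -2/15)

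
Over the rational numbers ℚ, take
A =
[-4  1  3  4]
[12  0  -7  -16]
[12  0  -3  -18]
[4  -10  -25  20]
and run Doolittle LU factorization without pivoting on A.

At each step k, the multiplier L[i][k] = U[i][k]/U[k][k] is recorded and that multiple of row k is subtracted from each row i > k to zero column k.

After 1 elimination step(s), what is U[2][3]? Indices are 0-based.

U[2][3] = -6

[col 0] pivot -4
  R1 -= -3*R0 → (0, 3, 2, -4)  (L[1][0] := -3)
  R2 -= -3*R0 → (0, 3, 6, -6)  (L[2][0] := -3)
  R3 -= -1*R0 → (0, -9, -22, 24)  (L[3][0] := -1)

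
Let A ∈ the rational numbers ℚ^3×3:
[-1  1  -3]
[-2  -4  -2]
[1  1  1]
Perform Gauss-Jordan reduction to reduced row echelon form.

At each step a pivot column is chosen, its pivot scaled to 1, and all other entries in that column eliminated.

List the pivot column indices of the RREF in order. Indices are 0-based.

step 1: normalize row 0 (÷-1) = (1, -1, 3)
  row 1: subtract -2×row0 = (0, -6, 4)
  row 2: subtract 1×row0 = (0, 2, -2)
step 2: normalize row 1 (÷-6) = (0, 1, -2/3)
  row 0: subtract -1×row1 = (1, 0, 7/3)
  row 2: subtract 2×row1 = (0, 0, -2/3)
step 3: normalize row 2 (÷-2/3) = (0, 0, 1)
  row 0: subtract 7/3×row2 = (1, 0, 0)
  row 1: subtract -2/3×row2 = (0, 1, 0)

pivot columns: 0, 1, 2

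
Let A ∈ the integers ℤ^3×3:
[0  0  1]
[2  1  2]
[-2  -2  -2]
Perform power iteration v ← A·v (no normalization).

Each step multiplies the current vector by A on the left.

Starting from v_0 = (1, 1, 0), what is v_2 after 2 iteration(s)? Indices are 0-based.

v_0 = (1, 1, 0).
v_1 = A·v_0 = (0, 3, -4).
v_2 = A·v_1 = (-4, -5, 2).

v_2 = (-4, -5, 2)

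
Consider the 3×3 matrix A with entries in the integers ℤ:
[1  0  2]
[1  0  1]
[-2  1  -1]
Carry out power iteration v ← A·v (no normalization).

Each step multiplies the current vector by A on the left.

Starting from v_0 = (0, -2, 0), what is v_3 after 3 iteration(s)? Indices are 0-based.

v_0 = (0, -2, 0).
v_1 = A·v_0 = (0, 0, -2).
v_2 = A·v_1 = (-4, -2, 2).
v_3 = A·v_2 = (0, -2, 4).

v_3 = (0, -2, 4)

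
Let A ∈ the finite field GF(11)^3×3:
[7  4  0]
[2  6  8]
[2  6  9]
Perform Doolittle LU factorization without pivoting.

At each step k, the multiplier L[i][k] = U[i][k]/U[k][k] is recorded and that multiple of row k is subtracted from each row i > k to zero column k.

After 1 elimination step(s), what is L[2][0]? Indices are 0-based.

L[2][0] = 5

Step 1: pivot at (0,0) is 7.
  row1 ← row1 − (5)·row0  ⇒  L[1][0]=5, U row1=(0, 8, 8)
  row2 ← row2 − (5)·row0  ⇒  L[2][0]=5, U row2=(0, 8, 9)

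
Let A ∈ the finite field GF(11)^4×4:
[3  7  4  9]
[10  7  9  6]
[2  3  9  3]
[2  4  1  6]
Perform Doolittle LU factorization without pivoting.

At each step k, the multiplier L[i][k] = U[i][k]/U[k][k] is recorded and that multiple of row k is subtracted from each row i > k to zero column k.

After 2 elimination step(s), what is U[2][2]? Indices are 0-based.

[col 0] pivot 3
  R1 -= 7*R0 → (0, 2, 3, 9)  (L[1][0] := 7)
  R2 -= 8*R0 → (0, 2, 10, 8)  (L[2][0] := 8)
  R3 -= 8*R0 → (0, 3, 2, 0)  (L[3][0] := 8)
[col 1] pivot 2
  R2 -= 1*R1 → (0, 0, 7, 10)  (L[2][1] := 1)
  R3 -= 7*R1 → (0, 0, 3, 3)  (L[3][1] := 7)

U[2][2] = 7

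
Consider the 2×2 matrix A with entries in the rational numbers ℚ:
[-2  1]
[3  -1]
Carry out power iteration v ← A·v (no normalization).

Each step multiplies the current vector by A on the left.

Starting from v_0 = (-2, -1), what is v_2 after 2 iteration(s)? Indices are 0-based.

v_0 = (-2, -1).
v_1 = A·v_0 = (3, -5).
v_2 = A·v_1 = (-11, 14).

v_2 = (-11, 14)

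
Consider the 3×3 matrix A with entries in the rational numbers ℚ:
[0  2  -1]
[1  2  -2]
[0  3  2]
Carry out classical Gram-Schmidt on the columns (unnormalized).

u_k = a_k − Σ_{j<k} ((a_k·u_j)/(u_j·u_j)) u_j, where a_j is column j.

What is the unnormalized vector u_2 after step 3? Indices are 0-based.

Step 1: u_0 = a_0 = (0, 1, 0).
Step 2: u_1 = a_1 − (2)·u_0 = (2, 0, 3).
Step 3: u_2 = a_2 − (-2)·u_0 − (4/13)·u_1 = (-21/13, 0, 14/13).

u_2 = (-21/13, 0, 14/13)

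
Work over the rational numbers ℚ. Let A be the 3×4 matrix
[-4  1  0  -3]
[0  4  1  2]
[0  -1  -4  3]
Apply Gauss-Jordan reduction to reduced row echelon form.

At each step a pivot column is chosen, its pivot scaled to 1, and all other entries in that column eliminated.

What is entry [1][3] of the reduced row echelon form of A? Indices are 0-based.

step 1: normalize row 0 (÷-4) = (1, -1/4, 0, 3/4)
step 2: normalize row 1 (÷4) = (0, 1, 1/4, 1/2)
  row 0: subtract -1/4×row1 = (1, 0, 1/16, 7/8)
  row 2: subtract -1×row1 = (0, 0, -15/4, 7/2)
step 3: normalize row 2 (÷-15/4) = (0, 0, 1, -14/15)
  row 0: subtract 1/16×row2 = (1, 0, 0, 14/15)
  row 1: subtract 1/4×row2 = (0, 1, 0, 11/15)

M[1][3] = 11/15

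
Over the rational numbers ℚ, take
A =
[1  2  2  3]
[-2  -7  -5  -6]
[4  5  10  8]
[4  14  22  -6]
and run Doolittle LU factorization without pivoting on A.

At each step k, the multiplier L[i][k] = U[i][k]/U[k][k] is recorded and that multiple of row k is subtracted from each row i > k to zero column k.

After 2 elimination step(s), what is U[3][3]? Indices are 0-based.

k=0: U[0][0]=1
  eliminate (1,0): mult=-2, new row 1: (0, -3, -1, 0); set L[1][0]=-2
  eliminate (2,0): mult=4, new row 2: (0, -3, 2, -4); set L[2][0]=4
  eliminate (3,0): mult=4, new row 3: (0, 6, 14, -18); set L[3][0]=4
k=1: U[1][1]=-3
  eliminate (2,1): mult=1, new row 2: (0, 0, 3, -4); set L[2][1]=1
  eliminate (3,1): mult=-2, new row 3: (0, 0, 12, -18); set L[3][1]=-2

U[3][3] = -18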